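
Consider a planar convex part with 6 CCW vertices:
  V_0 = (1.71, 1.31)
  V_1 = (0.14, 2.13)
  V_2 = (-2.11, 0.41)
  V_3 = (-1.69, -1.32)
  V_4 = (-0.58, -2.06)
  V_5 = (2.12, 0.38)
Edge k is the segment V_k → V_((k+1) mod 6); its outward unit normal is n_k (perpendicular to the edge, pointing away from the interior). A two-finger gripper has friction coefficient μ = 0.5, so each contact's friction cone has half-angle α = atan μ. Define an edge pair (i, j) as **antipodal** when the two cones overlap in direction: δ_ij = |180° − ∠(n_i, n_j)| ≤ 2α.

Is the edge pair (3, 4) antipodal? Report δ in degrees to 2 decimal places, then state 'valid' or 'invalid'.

α = atan 0.5 = 26.57°;  2α = 53.13°
edge 3: e_3 = (+1.11, -0.74);  n_3 = (-0.5547, -0.8321)
edge 4: e_4 = (+2.70, +2.44);  n_4 = (+0.6705, -0.7419)
∠(n_3, n_4) = 75.79°
δ = |180° − 75.79°| = 104.21°
104.21° > 2α = 53.13°  →  invalid

δ = 104.21°, invalid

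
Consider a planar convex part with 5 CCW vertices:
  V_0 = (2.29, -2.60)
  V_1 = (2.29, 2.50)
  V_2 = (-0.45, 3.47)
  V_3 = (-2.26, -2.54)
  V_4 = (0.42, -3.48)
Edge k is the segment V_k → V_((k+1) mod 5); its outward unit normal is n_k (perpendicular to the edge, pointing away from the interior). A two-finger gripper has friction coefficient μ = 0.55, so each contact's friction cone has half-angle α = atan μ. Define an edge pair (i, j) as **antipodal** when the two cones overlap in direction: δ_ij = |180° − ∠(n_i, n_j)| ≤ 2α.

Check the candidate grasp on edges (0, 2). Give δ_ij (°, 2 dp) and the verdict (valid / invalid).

δ = 16.76°, valid

α = atan 0.55 = 28.81°;  2α = 57.62°
edge 0: e_0 = (+0.00, +5.10);  n_0 = (+1.0000, -0.0000)
edge 2: e_2 = (-1.81, -6.01);  n_2 = (-0.9575, +0.2884)
∠(n_0, n_2) = 163.24°
δ = |180° − 163.24°| = 16.76°
16.76° ≤ 2α = 57.62°  →  valid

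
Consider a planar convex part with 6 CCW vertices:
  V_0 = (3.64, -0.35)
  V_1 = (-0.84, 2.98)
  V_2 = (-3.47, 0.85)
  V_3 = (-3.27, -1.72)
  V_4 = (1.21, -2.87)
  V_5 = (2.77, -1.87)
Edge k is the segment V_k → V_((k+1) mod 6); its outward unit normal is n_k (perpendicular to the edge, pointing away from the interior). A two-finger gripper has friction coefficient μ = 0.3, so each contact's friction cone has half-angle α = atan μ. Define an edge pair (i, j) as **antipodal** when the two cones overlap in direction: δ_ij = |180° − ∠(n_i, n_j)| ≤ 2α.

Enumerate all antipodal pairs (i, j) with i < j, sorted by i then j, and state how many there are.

count = 3; pairs: (0,3), (1,4), (1,5)

α = atan 0.3 = 16.70°;  2α = 33.40°
n_0 = (+0.5966, +0.8026)
n_1 = (-0.6294, +0.7771)
n_2 = (-0.9970, -0.0776)
n_3 = (-0.2486, -0.9686)
n_4 = (+0.5397, -0.8419)
n_5 = (+0.8679, -0.4968)
  (0,1): δ = 104.37°  ·
  (0,2): δ = 48.93°  ·
  (0,3): δ = 22.23°  ✓
  (0,4): δ = 69.28°  ·
  (0,5): δ = 96.84°  ·
  (1,2): δ = 124.55°  ·
  (1,3): δ = 53.40°  ·
  (1,4): δ = 6.34°  ✓
  (1,5): δ = 21.21°  ✓
  (2,3): δ = 108.85°  ·
  (2,4): δ = 61.79°  ·
  (2,5): δ = 34.24°  ·
  (3,4): δ = 132.94°  ·
  (3,5): δ = 105.39°  ·
  (4,5): δ = 152.45°  ·
antipodal pairs: 3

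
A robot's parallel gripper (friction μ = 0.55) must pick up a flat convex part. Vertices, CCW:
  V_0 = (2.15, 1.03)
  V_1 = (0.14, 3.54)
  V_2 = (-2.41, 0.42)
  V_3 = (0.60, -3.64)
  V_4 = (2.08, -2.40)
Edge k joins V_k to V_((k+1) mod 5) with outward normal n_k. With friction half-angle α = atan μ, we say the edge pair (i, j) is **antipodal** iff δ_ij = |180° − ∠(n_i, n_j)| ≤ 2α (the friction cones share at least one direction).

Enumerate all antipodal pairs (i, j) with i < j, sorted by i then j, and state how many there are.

count = 4; pairs: (0,2), (1,3), (1,4), (2,4)

α = atan 0.55 = 28.81°;  2α = 57.62°
n_0 = (+0.7806, +0.6251)
n_1 = (-0.7743, +0.6328)
n_2 = (-0.8033, -0.5956)
n_3 = (+0.6422, -0.7665)
n_4 = (+0.9998, -0.0204)
  (0,1): δ = 77.95°  ·
  (0,2): δ = 2.14°  ✓
  (0,3): δ = 91.27°  ·
  (0,4): δ = 140.14°  ·
  (1,2): δ = 104.19°  ·
  (1,3): δ = 10.78°  ✓
  (1,4): δ = 38.09°  ✓
  (2,3): δ = 86.59°  ·
  (2,4): δ = 37.72°  ✓
  (3,4): δ = 131.13°  ·
antipodal pairs: 4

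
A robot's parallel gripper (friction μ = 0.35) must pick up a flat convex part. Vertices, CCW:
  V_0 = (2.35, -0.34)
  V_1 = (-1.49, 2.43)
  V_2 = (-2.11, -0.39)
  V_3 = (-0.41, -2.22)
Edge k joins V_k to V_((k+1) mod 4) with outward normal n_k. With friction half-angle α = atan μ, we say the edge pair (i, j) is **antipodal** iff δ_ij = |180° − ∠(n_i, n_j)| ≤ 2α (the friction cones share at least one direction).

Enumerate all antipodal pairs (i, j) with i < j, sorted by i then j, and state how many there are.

α = atan 0.35 = 19.29°;  2α = 38.58°
n_0 = (+0.5850, +0.8110)
n_1 = (-0.9767, +0.2147)
n_2 = (-0.7327, -0.6806)
n_3 = (+0.5630, -0.8265)
  (0,1): δ = 66.59°  ·
  (0,2): δ = 11.30°  ✓
  (0,3): δ = 70.07°  ·
  (1,2): δ = 124.71°  ·
  (1,3): δ = 43.34°  ·
  (2,3): δ = 98.63°  ·
antipodal pairs: 1

count = 1; pairs: (0,2)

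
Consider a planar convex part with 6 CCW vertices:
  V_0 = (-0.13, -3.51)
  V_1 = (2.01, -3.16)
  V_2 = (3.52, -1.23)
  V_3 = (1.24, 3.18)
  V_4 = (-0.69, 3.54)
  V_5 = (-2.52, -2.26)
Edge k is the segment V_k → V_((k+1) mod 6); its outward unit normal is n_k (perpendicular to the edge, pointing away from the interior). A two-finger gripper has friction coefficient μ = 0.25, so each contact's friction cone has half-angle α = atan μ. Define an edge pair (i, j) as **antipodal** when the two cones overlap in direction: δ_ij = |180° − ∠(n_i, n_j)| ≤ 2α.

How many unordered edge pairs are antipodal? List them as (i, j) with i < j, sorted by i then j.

count = 3; pairs: (0,3), (1,4), (3,5)

α = atan 0.25 = 14.04°;  2α = 28.07°
n_0 = (+0.1614, -0.9869)
n_1 = (+0.7876, -0.6162)
n_2 = (+0.8883, +0.4593)
n_3 = (+0.1834, +0.9830)
n_4 = (-0.9537, +0.3009)
n_5 = (-0.4635, -0.8861)
  (0,1): δ = 137.33°  ·
  (0,2): δ = 71.95°  ·
  (0,3): δ = 19.85°  ✓
  (0,4): δ = 63.20°  ·
  (0,5): δ = 143.10°  ·
  (1,2): δ = 114.62°  ·
  (1,3): δ = 62.53°  ·
  (1,4): δ = 20.53°  ✓
  (1,5): δ = 100.43°  ·
  (2,3): δ = 127.91°  ·
  (2,4): δ = 44.85°  ·
  (2,5): δ = 35.05°  ·
  (3,4): δ = 96.95°  ·
  (3,5): δ = 17.04°  ✓
  (4,5): δ = 100.10°  ·
antipodal pairs: 3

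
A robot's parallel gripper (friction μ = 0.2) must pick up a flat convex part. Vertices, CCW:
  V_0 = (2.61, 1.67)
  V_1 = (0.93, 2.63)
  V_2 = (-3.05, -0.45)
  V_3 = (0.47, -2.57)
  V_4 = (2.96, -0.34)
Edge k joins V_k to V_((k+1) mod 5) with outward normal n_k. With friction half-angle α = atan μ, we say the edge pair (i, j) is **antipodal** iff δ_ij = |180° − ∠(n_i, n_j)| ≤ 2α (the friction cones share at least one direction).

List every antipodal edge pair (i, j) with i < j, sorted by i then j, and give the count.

count = 2; pairs: (0,2), (1,3)

α = atan 0.2 = 11.31°;  2α = 22.62°
n_0 = (+0.4961, +0.8682)
n_1 = (-0.6120, +0.7908)
n_2 = (-0.5159, -0.8566)
n_3 = (+0.6671, -0.7449)
n_4 = (+0.9852, +0.1715)
  (0,1): δ = 112.52°  ·
  (0,2): δ = 1.31°  ✓
  (0,3): δ = 71.59°  ·
  (0,4): δ = 129.62°  ·
  (1,2): δ = 68.79°  ·
  (1,3): δ = 4.11°  ✓
  (1,4): δ = 62.14°  ·
  (2,3): δ = 107.09°  ·
  (2,4): δ = 49.06°  ·
  (3,4): δ = 121.97°  ·
antipodal pairs: 2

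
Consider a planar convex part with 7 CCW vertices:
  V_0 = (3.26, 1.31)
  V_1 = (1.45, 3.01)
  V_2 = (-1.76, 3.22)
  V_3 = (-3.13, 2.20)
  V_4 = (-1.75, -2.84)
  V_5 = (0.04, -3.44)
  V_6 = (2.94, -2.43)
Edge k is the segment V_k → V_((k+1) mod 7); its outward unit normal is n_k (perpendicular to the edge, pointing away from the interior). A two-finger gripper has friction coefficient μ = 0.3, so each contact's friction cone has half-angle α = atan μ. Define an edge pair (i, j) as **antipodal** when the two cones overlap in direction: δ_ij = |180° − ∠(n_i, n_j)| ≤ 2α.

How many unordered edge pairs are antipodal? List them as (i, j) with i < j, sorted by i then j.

count = 6; pairs: (0,3), (0,4), (1,4), (1,5), (2,5), (3,6)

α = atan 0.3 = 16.70°;  2α = 33.40°
n_0 = (+0.6846, +0.7289)
n_1 = (+0.0653, +0.9979)
n_2 = (-0.5972, +0.8021)
n_3 = (-0.9645, -0.2641)
n_4 = (-0.3178, -0.9482)
n_5 = (+0.3289, -0.9444)
n_6 = (+0.9964, -0.0853)
  (0,1): δ = 140.54°  ·
  (0,2): δ = 100.13°  ·
  (0,3): δ = 31.48°  ✓
  (0,4): δ = 24.67°  ✓
  (0,5): δ = 62.41°  ·
  (0,6): δ = 128.31°  ·
  (1,2): δ = 139.59°  ·
  (1,3): δ = 70.94°  ·
  (1,4): δ = 14.79°  ✓
  (1,5): δ = 22.94°  ✓
  (1,6): δ = 88.85°  ·
  (2,3): δ = 111.36°  ·
  (2,4): δ = 55.20°  ·
  (2,5): δ = 17.47°  ✓
  (2,6): δ = 48.44°  ·
  (3,4): δ = 123.84°  ·
  (3,5): δ = 86.11°  ·
  (3,6): δ = 20.20°  ✓
  (4,5): δ = 142.27°  ·
  (4,6): δ = 76.36°  ·
  (5,6): δ = 114.09°  ·
antipodal pairs: 6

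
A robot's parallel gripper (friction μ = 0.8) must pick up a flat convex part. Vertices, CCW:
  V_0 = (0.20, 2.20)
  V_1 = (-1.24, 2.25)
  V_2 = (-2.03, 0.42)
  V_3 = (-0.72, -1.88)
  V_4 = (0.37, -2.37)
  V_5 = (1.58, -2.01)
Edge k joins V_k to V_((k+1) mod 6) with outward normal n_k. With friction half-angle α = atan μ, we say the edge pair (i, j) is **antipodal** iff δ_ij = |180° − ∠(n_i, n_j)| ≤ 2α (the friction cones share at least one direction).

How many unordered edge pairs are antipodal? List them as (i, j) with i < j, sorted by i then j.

count = 7; pairs: (0,2), (0,3), (0,4), (1,4), (1,5), (2,5), (3,5)

α = atan 0.8 = 38.66°;  2α = 77.32°
n_0 = (+0.0347, +0.9994)
n_1 = (-0.9181, +0.3963)
n_2 = (-0.8689, -0.4949)
n_3 = (-0.4100, -0.9121)
n_4 = (+0.2852, -0.9585)
n_5 = (+0.9503, +0.3115)
  (0,1): δ = 111.36°  ·
  (0,2): δ = 58.35°  ✓
  (0,3): δ = 22.22°  ✓
  (0,4): δ = 18.56°  ✓
  (0,5): δ = 110.14°  ·
  (1,2): δ = 126.99°  ·
  (1,3): δ = 90.86°  ·
  (1,4): δ = 50.08°  ✓
  (1,5): δ = 41.50°  ✓
  (2,3): δ = 143.87°  ·
  (2,4): δ = 103.10°  ·
  (2,5): δ = 11.52°  ✓
  (3,4): δ = 139.23°  ·
  (3,5): δ = 47.65°  ✓
  (4,5): δ = 88.42°  ·
antipodal pairs: 7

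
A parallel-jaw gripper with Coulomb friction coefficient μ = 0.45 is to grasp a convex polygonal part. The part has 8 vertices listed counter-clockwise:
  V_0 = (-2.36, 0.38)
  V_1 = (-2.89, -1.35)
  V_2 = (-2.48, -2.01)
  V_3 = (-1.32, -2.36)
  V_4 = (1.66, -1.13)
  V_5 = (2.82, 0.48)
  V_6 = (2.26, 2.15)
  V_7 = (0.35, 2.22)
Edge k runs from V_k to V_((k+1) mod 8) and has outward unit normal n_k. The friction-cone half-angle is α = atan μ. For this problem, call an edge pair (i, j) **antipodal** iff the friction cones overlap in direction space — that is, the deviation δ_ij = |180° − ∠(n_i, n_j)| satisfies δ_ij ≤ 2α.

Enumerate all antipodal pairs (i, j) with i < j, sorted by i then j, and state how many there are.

α = atan 0.45 = 24.23°;  2α = 48.46°
n_0 = (-0.9561, +0.2929)
n_1 = (-0.8494, -0.5277)
n_2 = (-0.2889, -0.9574)
n_3 = (+0.3815, -0.9244)
n_4 = (+0.8113, -0.5846)
n_5 = (+0.9481, +0.3179)
n_6 = (+0.0366, +0.9993)
n_7 = (-0.5617, +0.8273)
  (0,1): δ = 131.12°  ·
  (0,2): δ = 89.76°  ·
  (0,3): δ = 50.54°  ·
  (0,4): δ = 18.74°  ✓
  (0,5): δ = 35.57°  ✓
  (0,6): δ = 104.93°  ·
  (0,7): δ = 141.21°  ·
  (1,2): δ = 138.64°  ·
  (1,3): δ = 99.42°  ·
  (1,4): δ = 67.62°  ·
  (1,5): δ = 13.31°  ✓
  (1,6): δ = 56.05°  ·
  (1,7): δ = 92.33°  ·
  (2,3): δ = 140.78°  ·
  (2,4): δ = 108.98°  ·
  (2,5): δ = 54.67°  ·
  (2,6): δ = 14.69°  ✓
  (2,7): δ = 50.97°  ·
  (3,4): δ = 148.20°  ·
  (3,5): δ = 93.89°  ·
  (3,6): δ = 24.53°  ✓
  (3,7): δ = 11.75°  ✓
  (4,5): δ = 125.69°  ·
  (4,6): δ = 56.33°  ·
  (4,7): δ = 20.05°  ✓
  (5,6): δ = 110.64°  ·
  (5,7): δ = 74.36°  ·
  (6,7): δ = 143.73°  ·
antipodal pairs: 7

count = 7; pairs: (0,4), (0,5), (1,5), (2,6), (3,6), (3,7), (4,7)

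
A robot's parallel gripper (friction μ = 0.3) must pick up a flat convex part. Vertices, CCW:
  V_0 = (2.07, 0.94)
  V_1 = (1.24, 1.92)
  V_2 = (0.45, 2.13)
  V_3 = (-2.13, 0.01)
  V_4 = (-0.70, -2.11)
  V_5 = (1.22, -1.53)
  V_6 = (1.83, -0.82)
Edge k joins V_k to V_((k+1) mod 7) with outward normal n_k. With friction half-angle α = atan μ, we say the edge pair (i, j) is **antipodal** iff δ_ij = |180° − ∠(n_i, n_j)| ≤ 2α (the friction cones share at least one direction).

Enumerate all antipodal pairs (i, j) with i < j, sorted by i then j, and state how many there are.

α = atan 0.3 = 16.70°;  2α = 33.40°
n_0 = (+0.7631, +0.6463)
n_1 = (+0.2569, +0.9664)
n_2 = (-0.6349, +0.7726)
n_3 = (-0.8290, -0.5592)
n_4 = (+0.2892, -0.9573)
n_5 = (+0.7585, -0.6517)
n_6 = (+0.9908, -0.1351)
  (0,1): δ = 145.15°  ·
  (0,2): δ = 90.85°  ·
  (0,3): δ = 6.26°  ✓
  (0,4): δ = 66.55°  ·
  (0,5): δ = 99.07°  ·
  (0,6): δ = 131.97°  ·
  (1,2): δ = 125.70°  ·
  (1,3): δ = 41.11°  ·
  (1,4): δ = 31.69°  ✓
  (1,5): δ = 64.22°  ·
  (1,6): δ = 97.12°  ·
  (2,3): δ = 95.41°  ·
  (2,4): δ = 22.60°  ✓
  (2,5): δ = 9.92°  ✓
  (2,6): δ = 42.82°  ·
  (3,4): δ = 107.19°  ·
  (3,5): δ = 74.67°  ·
  (3,6): δ = 41.77°  ·
  (4,5): δ = 147.48°  ·
  (4,6): δ = 114.57°  ·
  (5,6): δ = 147.10°  ·
antipodal pairs: 4

count = 4; pairs: (0,3), (1,4), (2,4), (2,5)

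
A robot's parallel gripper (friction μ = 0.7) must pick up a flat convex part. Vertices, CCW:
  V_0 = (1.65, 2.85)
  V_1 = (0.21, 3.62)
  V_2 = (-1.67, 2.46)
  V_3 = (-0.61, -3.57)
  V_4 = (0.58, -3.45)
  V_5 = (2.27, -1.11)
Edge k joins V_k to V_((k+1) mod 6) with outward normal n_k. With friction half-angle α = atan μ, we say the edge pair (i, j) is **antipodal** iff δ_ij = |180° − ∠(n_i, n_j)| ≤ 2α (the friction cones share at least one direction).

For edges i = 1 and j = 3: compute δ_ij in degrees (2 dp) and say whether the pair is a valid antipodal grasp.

α = atan 0.7 = 34.99°;  2α = 69.98°
edge 1: e_1 = (-1.88, -1.16);  n_1 = (-0.5251, +0.8510)
edge 3: e_3 = (+1.19, +0.12);  n_3 = (+0.1003, -0.9950)
∠(n_1, n_3) = 154.08°
δ = |180° − 154.08°| = 25.92°
25.92° ≤ 2α = 69.98°  →  valid

δ = 25.92°, valid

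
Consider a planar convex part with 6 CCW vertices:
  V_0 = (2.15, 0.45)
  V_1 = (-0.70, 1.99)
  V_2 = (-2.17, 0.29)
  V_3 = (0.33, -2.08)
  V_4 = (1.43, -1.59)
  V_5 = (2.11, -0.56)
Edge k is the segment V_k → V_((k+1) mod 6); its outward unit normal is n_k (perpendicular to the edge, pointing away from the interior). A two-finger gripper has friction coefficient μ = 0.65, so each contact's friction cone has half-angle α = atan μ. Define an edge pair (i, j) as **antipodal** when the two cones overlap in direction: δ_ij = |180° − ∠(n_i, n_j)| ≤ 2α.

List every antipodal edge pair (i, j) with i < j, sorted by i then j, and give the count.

α = atan 0.65 = 33.02°;  2α = 66.05°
n_0 = (+0.4754, +0.8798)
n_1 = (-0.7564, +0.6541)
n_2 = (-0.6880, -0.7257)
n_3 = (+0.4069, -0.9135)
n_4 = (+0.8345, -0.5510)
n_5 = (+0.9992, -0.0396)
  (0,1): δ = 102.47°  ·
  (0,2): δ = 15.09°  ✓
  (0,3): δ = 52.40°  ✓
  (0,4): δ = 84.95°  ·
  (0,5): δ = 116.12°  ·
  (1,2): δ = 92.62°  ·
  (1,3): δ = 25.14°  ✓
  (1,4): δ = 7.42°  ✓
  (1,5): δ = 38.58°  ✓
  (2,3): δ = 112.52°  ·
  (2,4): δ = 79.96°  ·
  (2,5): δ = 48.80°  ✓
  (3,4): δ = 147.44°  ·
  (3,5): δ = 116.28°  ·
  (4,5): δ = 148.84°  ·
antipodal pairs: 6

count = 6; pairs: (0,2), (0,3), (1,3), (1,4), (1,5), (2,5)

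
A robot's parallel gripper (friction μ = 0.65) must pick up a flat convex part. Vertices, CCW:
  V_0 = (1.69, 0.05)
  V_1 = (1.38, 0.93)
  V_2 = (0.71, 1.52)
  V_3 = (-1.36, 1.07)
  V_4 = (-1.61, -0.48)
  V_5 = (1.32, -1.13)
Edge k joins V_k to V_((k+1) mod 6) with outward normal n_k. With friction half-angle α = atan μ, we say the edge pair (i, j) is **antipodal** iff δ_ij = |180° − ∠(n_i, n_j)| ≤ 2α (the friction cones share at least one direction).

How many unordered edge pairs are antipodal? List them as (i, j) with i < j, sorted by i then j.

count = 7; pairs: (0,3), (0,4), (1,3), (1,4), (2,4), (2,5), (3,5)

α = atan 0.65 = 33.02°;  2α = 66.05°
n_0 = (+0.9432, +0.3323)
n_1 = (+0.6609, +0.7505)
n_2 = (-0.2124, +0.9772)
n_3 = (-0.9872, +0.1592)
n_4 = (-0.2166, -0.9763)
n_5 = (+0.9542, -0.2992)
  (0,1): δ = 150.77°  ·
  (0,2): δ = 97.14°  ·
  (0,3): δ = 28.57°  ✓
  (0,4): δ = 58.09°  ✓
  (0,5): δ = 143.18°  ·
  (1,2): δ = 126.37°  ·
  (1,3): δ = 57.80°  ✓
  (1,4): δ = 28.86°  ✓
  (1,5): δ = 113.96°  ·
  (2,3): δ = 111.43°  ·
  (2,4): δ = 24.77°  ✓
  (2,5): δ = 60.33°  ✓
  (3,4): δ = 93.35°  ·
  (3,5): δ = 8.25°  ✓
  (4,5): δ = 94.90°  ·
antipodal pairs: 7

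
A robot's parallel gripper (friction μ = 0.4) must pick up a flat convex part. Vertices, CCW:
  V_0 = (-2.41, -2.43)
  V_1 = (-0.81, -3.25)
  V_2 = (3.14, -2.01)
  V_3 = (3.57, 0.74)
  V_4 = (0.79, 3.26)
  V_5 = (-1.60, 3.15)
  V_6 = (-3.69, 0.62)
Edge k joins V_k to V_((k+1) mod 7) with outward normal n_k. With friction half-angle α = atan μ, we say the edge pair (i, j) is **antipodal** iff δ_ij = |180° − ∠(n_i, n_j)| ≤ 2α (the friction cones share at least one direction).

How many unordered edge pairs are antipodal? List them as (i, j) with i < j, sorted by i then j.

α = atan 0.4 = 21.80°;  2α = 43.60°
n_0 = (-0.4561, -0.8899)
n_1 = (+0.2995, -0.9541)
n_2 = (+0.9880, -0.1545)
n_3 = (+0.6716, +0.7409)
n_4 = (-0.0460, +0.9989)
n_5 = (-0.7710, +0.6369)
n_6 = (-0.9221, -0.3870)
  (0,1): δ = 135.44°  ·
  (0,2): δ = 71.75°  ·
  (0,3): δ = 15.06°  ✓
  (0,4): δ = 29.77°  ✓
  (0,5): δ = 77.58°  ·
  (0,6): δ = 139.90°  ·
  (1,2): δ = 116.32°  ·
  (1,3): δ = 59.62°  ·
  (1,4): δ = 14.79°  ✓
  (1,5): δ = 33.01°  ✓
  (1,6): δ = 95.34°  ·
  (2,3): δ = 123.30°  ·
  (2,4): δ = 78.48°  ·
  (2,5): δ = 30.67°  ✓
  (2,6): δ = 31.65°  ✓
  (3,4): δ = 135.17°  ·
  (3,5): δ = 87.37°  ·
  (3,6): δ = 25.04°  ✓
  (4,5): δ = 132.19°  ·
  (4,6): δ = 69.87°  ·
  (5,6): δ = 117.67°  ·
antipodal pairs: 7

count = 7; pairs: (0,3), (0,4), (1,4), (1,5), (2,5), (2,6), (3,6)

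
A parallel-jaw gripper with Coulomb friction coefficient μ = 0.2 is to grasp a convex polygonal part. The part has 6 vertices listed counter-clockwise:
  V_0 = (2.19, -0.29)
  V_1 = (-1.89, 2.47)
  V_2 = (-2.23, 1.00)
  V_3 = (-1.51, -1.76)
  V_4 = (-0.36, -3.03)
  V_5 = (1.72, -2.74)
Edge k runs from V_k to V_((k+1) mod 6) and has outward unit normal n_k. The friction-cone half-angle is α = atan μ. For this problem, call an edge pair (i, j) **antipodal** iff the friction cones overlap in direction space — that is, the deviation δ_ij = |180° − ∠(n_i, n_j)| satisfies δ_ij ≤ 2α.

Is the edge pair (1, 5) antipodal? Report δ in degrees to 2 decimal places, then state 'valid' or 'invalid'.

α = atan 0.2 = 11.31°;  2α = 22.62°
edge 1: e_1 = (-0.34, -1.47);  n_1 = (-0.9743, +0.2253)
edge 5: e_5 = (+0.47, +2.45);  n_5 = (+0.9821, -0.1884)
∠(n_1, n_5) = 177.84°
δ = |180° − 177.84°| = 2.16°
2.16° ≤ 2α = 22.62°  →  valid

δ = 2.16°, valid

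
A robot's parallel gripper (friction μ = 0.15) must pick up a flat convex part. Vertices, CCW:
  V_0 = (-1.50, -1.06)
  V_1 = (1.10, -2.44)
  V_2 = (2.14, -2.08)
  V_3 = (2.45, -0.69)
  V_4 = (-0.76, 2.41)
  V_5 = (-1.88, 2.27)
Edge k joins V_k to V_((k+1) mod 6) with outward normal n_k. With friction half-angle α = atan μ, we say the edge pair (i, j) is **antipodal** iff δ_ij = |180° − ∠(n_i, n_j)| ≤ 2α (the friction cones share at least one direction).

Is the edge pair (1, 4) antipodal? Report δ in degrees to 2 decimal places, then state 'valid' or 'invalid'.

δ = 11.97°, valid

α = atan 0.15 = 8.53°;  2α = 17.06°
edge 1: e_1 = (+1.04, +0.36);  n_1 = (+0.3271, -0.9450)
edge 4: e_4 = (-1.12, -0.14);  n_4 = (-0.1240, +0.9923)
∠(n_1, n_4) = 168.03°
δ = |180° − 168.03°| = 11.97°
11.97° ≤ 2α = 17.06°  →  valid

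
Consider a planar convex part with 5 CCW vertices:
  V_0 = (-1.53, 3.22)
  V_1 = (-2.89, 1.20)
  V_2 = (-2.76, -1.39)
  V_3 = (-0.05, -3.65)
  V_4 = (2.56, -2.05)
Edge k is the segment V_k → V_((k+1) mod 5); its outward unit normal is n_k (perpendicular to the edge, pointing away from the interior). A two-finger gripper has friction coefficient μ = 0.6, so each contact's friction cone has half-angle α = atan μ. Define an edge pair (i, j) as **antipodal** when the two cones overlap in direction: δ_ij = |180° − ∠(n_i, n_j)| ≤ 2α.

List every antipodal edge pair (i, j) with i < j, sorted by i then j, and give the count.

count = 4; pairs: (0,3), (1,3), (1,4), (2,4)

α = atan 0.6 = 30.96°;  2α = 61.93°
n_0 = (-0.8295, +0.5585)
n_1 = (-0.9987, -0.0501)
n_2 = (-0.6405, -0.7680)
n_3 = (+0.5226, -0.8526)
n_4 = (+0.7900, +0.6131)
  (0,1): δ = 143.18°  ·
  (0,2): δ = 95.88°  ·
  (0,3): δ = 24.54°  ✓
  (0,4): δ = 71.77°  ·
  (1,2): δ = 132.70°  ·
  (1,3): δ = 61.36°  ✓
  (1,4): δ = 34.94°  ✓
  (2,3): δ = 108.66°  ·
  (2,4): δ = 12.36°  ✓
  (3,4): δ = 83.69°  ·
antipodal pairs: 4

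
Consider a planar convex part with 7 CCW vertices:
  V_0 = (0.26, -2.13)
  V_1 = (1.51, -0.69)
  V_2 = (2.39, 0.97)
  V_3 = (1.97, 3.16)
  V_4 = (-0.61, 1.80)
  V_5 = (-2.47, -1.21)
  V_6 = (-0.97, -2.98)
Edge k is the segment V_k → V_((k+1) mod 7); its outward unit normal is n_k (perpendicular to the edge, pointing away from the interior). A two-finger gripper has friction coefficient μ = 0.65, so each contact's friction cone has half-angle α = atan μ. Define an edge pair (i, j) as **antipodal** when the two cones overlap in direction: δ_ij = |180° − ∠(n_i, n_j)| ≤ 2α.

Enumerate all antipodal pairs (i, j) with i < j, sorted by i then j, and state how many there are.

α = atan 0.65 = 33.02°;  2α = 66.05°
n_0 = (+0.7552, -0.6555)
n_1 = (+0.8835, -0.4684)
n_2 = (+0.9821, +0.1883)
n_3 = (-0.4663, +0.8846)
n_4 = (-0.8507, +0.5257)
n_5 = (-0.7629, -0.6465)
n_6 = (+0.5685, -0.8227)
  (0,1): δ = 166.97°  ·
  (0,2): δ = 128.18°  ·
  (0,3): δ = 21.25°  ✓
  (0,4): δ = 9.25°  ✓
  (0,5): δ = 81.24°  ·
  (0,6): δ = 165.61°  ·
  (1,2): δ = 141.21°  ·
  (1,3): δ = 34.28°  ✓
  (1,4): δ = 3.78°  ✓
  (1,5): δ = 68.21°  ·
  (1,6): δ = 152.58°  ·
  (2,3): δ = 73.06°  ·
  (2,4): δ = 42.57°  ✓
  (2,5): δ = 29.42°  ✓
  (2,6): δ = 113.79°  ·
  (3,4): δ = 149.51°  ·
  (3,5): δ = 77.52°  ·
  (3,6): δ = 6.85°  ✓
  (4,5): δ = 108.01°  ·
  (4,6): δ = 23.64°  ✓
  (5,6): δ = 95.63°  ·
antipodal pairs: 8

count = 8; pairs: (0,3), (0,4), (1,3), (1,4), (2,4), (2,5), (3,6), (4,6)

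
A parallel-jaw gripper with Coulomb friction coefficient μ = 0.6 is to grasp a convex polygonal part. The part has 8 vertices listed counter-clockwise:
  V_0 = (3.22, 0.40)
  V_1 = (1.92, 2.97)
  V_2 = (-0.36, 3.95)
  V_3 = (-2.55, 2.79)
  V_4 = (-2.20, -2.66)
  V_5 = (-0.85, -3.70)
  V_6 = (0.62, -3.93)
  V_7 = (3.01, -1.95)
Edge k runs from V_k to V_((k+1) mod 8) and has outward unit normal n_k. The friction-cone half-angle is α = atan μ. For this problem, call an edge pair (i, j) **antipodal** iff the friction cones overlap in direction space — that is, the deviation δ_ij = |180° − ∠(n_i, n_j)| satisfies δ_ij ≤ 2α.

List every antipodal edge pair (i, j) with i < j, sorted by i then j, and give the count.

count = 11; pairs: (0,3), (0,4), (0,5), (1,4), (1,5), (2,5), (2,6), (2,7), (3,6), (3,7), (4,7)

α = atan 0.6 = 30.96°;  2α = 61.93°
n_0 = (+0.8923, +0.4514)
n_1 = (+0.3949, +0.9187)
n_2 = (-0.4681, +0.8837)
n_3 = (-0.9979, -0.0641)
n_4 = (-0.6103, -0.7922)
n_5 = (-0.1546, -0.9880)
n_6 = (+0.6380, -0.7701)
n_7 = (+0.9960, -0.0890)
  (0,1): δ = 140.09°  ·
  (0,2): δ = 88.92°  ·
  (0,3): δ = 23.16°  ✓
  (0,4): δ = 25.56°  ✓
  (0,5): δ = 54.28°  ✓
  (0,6): δ = 102.81°  ·
  (0,7): δ = 148.06°  ·
  (1,2): δ = 128.83°  ·
  (1,3): δ = 63.07°  ·
  (1,4): δ = 14.35°  ✓
  (1,5): δ = 14.37°  ✓
  (1,6): δ = 62.90°  ·
  (1,7): δ = 108.15°  ·
  (2,3): δ = 114.23°  ·
  (2,4): δ = 65.52°  ·
  (2,5): δ = 36.80°  ✓
  (2,6): δ = 11.73°  ✓
  (2,7): δ = 56.98°  ✓
  (3,4): δ = 131.28°  ·
  (3,5): δ = 102.57°  ·
  (3,6): δ = 54.03°  ✓
  (3,7): δ = 8.78°  ✓
  (4,5): δ = 151.28°  ·
  (4,6): δ = 102.75°  ·
  (4,7): δ = 57.50°  ✓
  (5,6): δ = 131.47°  ·
  (5,7): δ = 86.21°  ·
  (6,7): δ = 134.75°  ·
antipodal pairs: 11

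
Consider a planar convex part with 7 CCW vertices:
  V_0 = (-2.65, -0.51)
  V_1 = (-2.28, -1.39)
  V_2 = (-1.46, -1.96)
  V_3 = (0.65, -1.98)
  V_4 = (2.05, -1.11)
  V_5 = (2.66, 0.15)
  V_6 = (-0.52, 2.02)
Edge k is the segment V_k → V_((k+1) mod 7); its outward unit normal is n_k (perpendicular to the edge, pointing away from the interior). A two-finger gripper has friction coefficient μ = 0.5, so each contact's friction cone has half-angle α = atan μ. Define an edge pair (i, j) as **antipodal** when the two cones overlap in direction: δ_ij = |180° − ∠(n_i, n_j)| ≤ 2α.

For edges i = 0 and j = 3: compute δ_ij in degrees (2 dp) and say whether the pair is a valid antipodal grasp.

δ = 80.95°, invalid

α = atan 0.5 = 26.57°;  2α = 53.13°
edge 0: e_0 = (+0.37, -0.88);  n_0 = (-0.9218, -0.3876)
edge 3: e_3 = (+1.40, +0.87);  n_3 = (+0.5278, -0.8494)
∠(n_0, n_3) = 99.05°
δ = |180° − 99.05°| = 80.95°
80.95° > 2α = 53.13°  →  invalid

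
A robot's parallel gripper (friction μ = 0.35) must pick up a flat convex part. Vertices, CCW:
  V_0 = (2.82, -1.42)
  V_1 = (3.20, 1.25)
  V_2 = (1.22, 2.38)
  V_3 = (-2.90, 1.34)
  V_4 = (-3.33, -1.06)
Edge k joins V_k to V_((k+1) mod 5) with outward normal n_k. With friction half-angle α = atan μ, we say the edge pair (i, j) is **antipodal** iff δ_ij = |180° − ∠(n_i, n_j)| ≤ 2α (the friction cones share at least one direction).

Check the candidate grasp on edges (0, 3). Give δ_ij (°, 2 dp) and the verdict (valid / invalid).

δ = 2.06°, valid

α = atan 0.35 = 19.29°;  2α = 38.58°
edge 0: e_0 = (+0.38, +2.67);  n_0 = (+0.9900, -0.1409)
edge 3: e_3 = (-0.43, -2.40);  n_3 = (-0.9843, +0.1764)
∠(n_0, n_3) = 177.94°
δ = |180° − 177.94°| = 2.06°
2.06° ≤ 2α = 38.58°  →  valid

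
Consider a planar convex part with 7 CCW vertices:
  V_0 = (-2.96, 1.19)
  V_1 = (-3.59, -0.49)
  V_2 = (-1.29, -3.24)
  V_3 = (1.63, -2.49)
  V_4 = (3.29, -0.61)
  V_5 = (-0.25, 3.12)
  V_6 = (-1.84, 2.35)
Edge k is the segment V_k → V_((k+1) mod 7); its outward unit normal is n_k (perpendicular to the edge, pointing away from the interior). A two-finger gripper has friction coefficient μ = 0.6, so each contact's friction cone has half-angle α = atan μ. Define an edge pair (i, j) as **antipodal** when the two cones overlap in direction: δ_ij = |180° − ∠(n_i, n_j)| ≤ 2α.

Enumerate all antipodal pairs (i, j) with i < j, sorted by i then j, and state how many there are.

α = atan 0.6 = 30.96°;  2α = 61.93°
n_0 = (-0.9363, +0.3511)
n_1 = (-0.7671, -0.6416)
n_2 = (+0.2488, -0.9686)
n_3 = (+0.7496, -0.6619)
n_4 = (+0.7253, +0.6884)
n_5 = (-0.4359, +0.9000)
n_6 = (-0.7194, +0.6946)
  (0,1): δ = 119.54°  ·
  (0,2): δ = 55.04°  ✓
  (0,3): δ = 20.89°  ✓
  (0,4): δ = 64.06°  ·
  (0,5): δ = 136.40°  ·
  (0,6): δ = 156.56°  ·
  (1,2): δ = 115.50°  ·
  (1,3): δ = 81.35°  ·
  (1,4): δ = 3.60°  ✓
  (1,5): δ = 75.93°  ·
  (1,6): δ = 96.10°  ·
  (2,3): δ = 145.85°  ·
  (2,4): δ = 60.90°  ✓
  (2,5): δ = 11.43°  ✓
  (2,6): δ = 31.60°  ✓
  (3,4): δ = 95.05°  ·
  (3,5): δ = 22.72°  ✓
  (3,6): δ = 2.55°  ✓
  (4,5): δ = 107.66°  ·
  (4,6): δ = 87.50°  ·
  (5,6): δ = 159.83°  ·
antipodal pairs: 8

count = 8; pairs: (0,2), (0,3), (1,4), (2,4), (2,5), (2,6), (3,5), (3,6)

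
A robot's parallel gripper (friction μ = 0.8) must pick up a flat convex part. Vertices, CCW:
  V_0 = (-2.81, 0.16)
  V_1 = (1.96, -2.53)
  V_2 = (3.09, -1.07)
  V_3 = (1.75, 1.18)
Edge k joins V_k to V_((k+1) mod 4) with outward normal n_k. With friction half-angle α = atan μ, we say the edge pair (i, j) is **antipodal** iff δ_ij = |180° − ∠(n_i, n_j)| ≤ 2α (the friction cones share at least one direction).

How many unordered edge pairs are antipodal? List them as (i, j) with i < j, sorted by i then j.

α = atan 0.8 = 38.66°;  2α = 77.32°
n_0 = (-0.4912, -0.8710)
n_1 = (+0.7908, -0.6121)
n_2 = (+0.8592, +0.5117)
n_3 = (-0.2183, +0.9759)
  (0,1): δ = 98.32°  ·
  (0,2): δ = 29.80°  ✓
  (0,3): δ = 42.03°  ✓
  (1,2): δ = 111.48°  ·
  (1,3): δ = 39.65°  ✓
  (2,3): δ = 108.17°  ·
antipodal pairs: 3

count = 3; pairs: (0,2), (0,3), (1,3)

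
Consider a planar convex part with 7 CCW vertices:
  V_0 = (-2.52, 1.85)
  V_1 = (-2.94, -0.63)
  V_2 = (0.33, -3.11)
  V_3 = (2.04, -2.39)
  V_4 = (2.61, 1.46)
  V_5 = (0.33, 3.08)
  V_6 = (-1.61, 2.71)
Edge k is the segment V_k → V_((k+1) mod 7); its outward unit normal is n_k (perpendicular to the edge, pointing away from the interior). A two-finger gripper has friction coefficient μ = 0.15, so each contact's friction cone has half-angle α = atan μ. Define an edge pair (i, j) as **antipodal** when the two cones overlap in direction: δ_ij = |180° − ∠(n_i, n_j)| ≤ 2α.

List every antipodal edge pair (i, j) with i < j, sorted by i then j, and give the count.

α = atan 0.15 = 8.53°;  2α = 17.06°
n_0 = (-0.9860, +0.1670)
n_1 = (-0.6043, -0.7968)
n_2 = (+0.3881, -0.9216)
n_3 = (+0.9892, -0.1465)
n_4 = (+0.5792, +0.8152)
n_5 = (-0.1873, +0.9823)
n_6 = (-0.6869, +0.7268)
  (0,1): δ = 117.56°  ·
  (0,2): δ = 57.55°  ·
  (0,3): δ = 1.19°  ✓
  (0,4): δ = 64.22°  ·
  (0,5): δ = 110.41°  ·
  (0,6): δ = 142.99°  ·
  (1,2): δ = 119.99°  ·
  (1,3): δ = 61.24°  ·
  (1,4): δ = 1.78°  ✓
  (1,5): δ = 47.97°  ·
  (1,6): δ = 80.56°  ·
  (2,3): δ = 121.26°  ·
  (2,4): δ = 58.23°  ·
  (2,5): δ = 12.04°  ✓
  (2,6): δ = 20.55°  ·
  (3,4): δ = 116.97°  ·
  (3,5): δ = 70.78°  ·
  (3,6): δ = 38.20°  ·
  (4,5): δ = 133.81°  ·
  (4,6): δ = 101.22°  ·
  (5,6): δ = 147.42°  ·
antipodal pairs: 3

count = 3; pairs: (0,3), (1,4), (2,5)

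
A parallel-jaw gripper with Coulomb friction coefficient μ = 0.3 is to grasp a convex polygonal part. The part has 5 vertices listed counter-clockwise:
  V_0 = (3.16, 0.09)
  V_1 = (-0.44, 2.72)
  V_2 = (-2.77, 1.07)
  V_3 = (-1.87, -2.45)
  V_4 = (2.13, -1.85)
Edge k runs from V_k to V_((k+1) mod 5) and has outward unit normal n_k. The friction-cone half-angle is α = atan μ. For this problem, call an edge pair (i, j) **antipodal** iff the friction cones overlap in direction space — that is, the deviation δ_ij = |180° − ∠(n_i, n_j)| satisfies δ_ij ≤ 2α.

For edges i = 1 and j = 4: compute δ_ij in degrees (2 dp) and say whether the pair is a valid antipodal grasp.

α = atan 0.3 = 16.70°;  2α = 33.40°
edge 1: e_1 = (-2.33, -1.65);  n_1 = (-0.5779, +0.8161)
edge 4: e_4 = (+1.03, +1.94);  n_4 = (+0.8832, -0.4689)
∠(n_1, n_4) = 153.27°
δ = |180° − 153.27°| = 26.73°
26.73° ≤ 2α = 33.40°  →  valid

δ = 26.73°, valid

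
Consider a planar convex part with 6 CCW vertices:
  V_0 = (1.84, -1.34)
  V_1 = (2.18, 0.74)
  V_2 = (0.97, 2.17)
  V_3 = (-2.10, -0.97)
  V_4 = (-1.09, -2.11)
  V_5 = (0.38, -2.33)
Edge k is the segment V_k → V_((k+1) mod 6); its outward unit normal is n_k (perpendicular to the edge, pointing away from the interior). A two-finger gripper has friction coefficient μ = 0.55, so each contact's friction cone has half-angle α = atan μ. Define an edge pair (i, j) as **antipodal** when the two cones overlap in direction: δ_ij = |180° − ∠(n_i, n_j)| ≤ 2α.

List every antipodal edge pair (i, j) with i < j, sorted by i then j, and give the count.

α = atan 0.55 = 28.81°;  2α = 57.62°
n_0 = (+0.9869, -0.1613)
n_1 = (+0.7634, +0.6459)
n_2 = (-0.7150, +0.6991)
n_3 = (-0.7485, -0.6631)
n_4 = (-0.1480, -0.9890)
n_5 = (+0.5612, -0.8277)
  (0,1): δ = 130.48°  ·
  (0,2): δ = 35.07°  ✓
  (0,3): δ = 50.82°  ✓
  (0,4): δ = 90.77°  ·
  (0,5): δ = 133.42°  ·
  (1,2): δ = 84.59°  ·
  (1,3): δ = 1.30°  ✓
  (1,4): δ = 41.25°  ✓
  (1,5): δ = 83.90°  ·
  (2,3): δ = 94.11°  ·
  (2,4): δ = 54.16°  ✓
  (2,5): δ = 11.51°  ✓
  (3,4): δ = 140.05°  ·
  (3,5): δ = 97.40°  ·
  (4,5): δ = 137.35°  ·
antipodal pairs: 6

count = 6; pairs: (0,2), (0,3), (1,3), (1,4), (2,4), (2,5)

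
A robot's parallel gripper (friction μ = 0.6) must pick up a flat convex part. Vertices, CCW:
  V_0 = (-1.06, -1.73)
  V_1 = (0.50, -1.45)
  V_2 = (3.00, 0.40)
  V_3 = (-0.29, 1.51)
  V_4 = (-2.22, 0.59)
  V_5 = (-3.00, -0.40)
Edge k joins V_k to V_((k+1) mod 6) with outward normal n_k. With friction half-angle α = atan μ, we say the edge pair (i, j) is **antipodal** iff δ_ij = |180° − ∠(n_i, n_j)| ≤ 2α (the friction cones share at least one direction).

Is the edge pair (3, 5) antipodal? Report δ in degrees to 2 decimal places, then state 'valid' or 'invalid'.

α = atan 0.6 = 30.96°;  2α = 61.93°
edge 3: e_3 = (-1.93, -0.92);  n_3 = (-0.4303, +0.9027)
edge 5: e_5 = (+1.94, -1.33);  n_5 = (-0.5654, -0.8248)
∠(n_3, n_5) = 120.08°
δ = |180° − 120.08°| = 59.92°
59.92° ≤ 2α = 61.93°  →  valid

δ = 59.92°, valid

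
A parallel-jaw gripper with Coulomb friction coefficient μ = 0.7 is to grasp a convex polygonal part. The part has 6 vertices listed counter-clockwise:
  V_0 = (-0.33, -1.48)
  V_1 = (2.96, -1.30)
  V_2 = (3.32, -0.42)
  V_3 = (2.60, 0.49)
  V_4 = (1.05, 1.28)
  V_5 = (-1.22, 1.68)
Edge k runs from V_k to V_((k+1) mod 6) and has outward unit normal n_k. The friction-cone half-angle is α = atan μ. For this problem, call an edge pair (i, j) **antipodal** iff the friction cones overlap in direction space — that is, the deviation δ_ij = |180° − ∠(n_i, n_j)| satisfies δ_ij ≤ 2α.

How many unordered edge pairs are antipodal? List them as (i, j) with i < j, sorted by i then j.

α = atan 0.7 = 34.99°;  2α = 69.98°
n_0 = (+0.0546, -0.9985)
n_1 = (+0.9255, -0.3786)
n_2 = (+0.7842, +0.6205)
n_3 = (+0.4541, +0.8910)
n_4 = (+0.1735, +0.9848)
n_5 = (-0.9626, -0.2711)
  (0,1): δ = 115.38°  ·
  (0,2): δ = 54.78°  ✓
  (0,3): δ = 30.14°  ✓
  (0,4): δ = 13.13°  ✓
  (0,5): δ = 102.60°  ·
  (1,2): δ = 119.40°  ·
  (1,3): δ = 94.76°  ·
  (1,4): δ = 77.74°  ·
  (1,5): δ = 37.98°  ✓
  (2,3): δ = 155.36°  ·
  (2,4): δ = 138.34°  ·
  (2,5): δ = 22.62°  ✓
  (3,4): δ = 162.99°  ·
  (3,5): δ = 47.26°  ✓
  (4,5): δ = 64.28°  ✓
antipodal pairs: 7

count = 7; pairs: (0,2), (0,3), (0,4), (1,5), (2,5), (3,5), (4,5)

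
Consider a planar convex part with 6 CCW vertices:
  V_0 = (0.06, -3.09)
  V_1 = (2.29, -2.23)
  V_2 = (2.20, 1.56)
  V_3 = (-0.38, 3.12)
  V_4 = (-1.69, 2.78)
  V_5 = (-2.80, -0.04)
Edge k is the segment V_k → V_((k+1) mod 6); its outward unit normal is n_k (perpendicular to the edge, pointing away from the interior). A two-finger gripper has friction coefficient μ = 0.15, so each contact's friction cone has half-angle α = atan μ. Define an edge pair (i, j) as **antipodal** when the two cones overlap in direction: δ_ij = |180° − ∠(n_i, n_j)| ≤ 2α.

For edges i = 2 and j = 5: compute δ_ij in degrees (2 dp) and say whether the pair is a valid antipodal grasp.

α = atan 0.15 = 8.53°;  2α = 17.06°
edge 2: e_2 = (-2.58, +1.56);  n_2 = (+0.5174, +0.8557)
edge 5: e_5 = (+2.86, -3.05);  n_5 = (-0.7295, -0.6840)
∠(n_2, n_5) = 164.32°
δ = |180° − 164.32°| = 15.68°
15.68° ≤ 2α = 17.06°  →  valid

δ = 15.68°, valid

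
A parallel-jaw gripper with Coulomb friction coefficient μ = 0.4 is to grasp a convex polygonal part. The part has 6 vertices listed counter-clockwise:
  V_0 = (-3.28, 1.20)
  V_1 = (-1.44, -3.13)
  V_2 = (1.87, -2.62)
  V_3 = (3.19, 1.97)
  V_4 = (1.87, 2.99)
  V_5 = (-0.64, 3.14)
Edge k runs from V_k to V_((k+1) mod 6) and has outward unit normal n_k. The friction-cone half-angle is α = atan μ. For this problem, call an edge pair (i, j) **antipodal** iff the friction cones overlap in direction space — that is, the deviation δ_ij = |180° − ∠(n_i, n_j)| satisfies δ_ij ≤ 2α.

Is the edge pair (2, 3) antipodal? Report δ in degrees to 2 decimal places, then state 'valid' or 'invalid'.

δ = 111.65°, invalid

α = atan 0.4 = 21.80°;  2α = 43.60°
edge 2: e_2 = (+1.32, +4.59);  n_2 = (+0.9610, -0.2764)
edge 3: e_3 = (-1.32, +1.02);  n_3 = (+0.6114, +0.7913)
∠(n_2, n_3) = 68.35°
δ = |180° − 68.35°| = 111.65°
111.65° > 2α = 43.60°  →  invalid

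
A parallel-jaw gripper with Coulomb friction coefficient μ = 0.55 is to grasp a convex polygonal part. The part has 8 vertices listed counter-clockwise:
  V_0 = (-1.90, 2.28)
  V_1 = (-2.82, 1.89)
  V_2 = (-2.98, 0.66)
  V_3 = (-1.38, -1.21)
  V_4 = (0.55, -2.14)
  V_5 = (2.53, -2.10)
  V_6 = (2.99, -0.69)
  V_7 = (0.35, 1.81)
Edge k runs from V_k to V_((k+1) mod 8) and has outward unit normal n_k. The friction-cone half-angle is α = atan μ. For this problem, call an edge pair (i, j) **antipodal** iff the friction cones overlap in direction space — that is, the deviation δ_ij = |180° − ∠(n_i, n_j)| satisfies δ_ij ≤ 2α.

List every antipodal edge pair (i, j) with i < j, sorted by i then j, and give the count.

count = 11; pairs: (0,3), (0,4), (0,5), (1,5), (1,6), (2,6), (2,7), (3,6), (3,7), (4,6), (4,7)

α = atan 0.55 = 28.81°;  2α = 57.62°
n_0 = (-0.3903, +0.9207)
n_1 = (-0.9916, +0.1290)
n_2 = (-0.7598, -0.6501)
n_3 = (-0.4341, -0.9009)
n_4 = (+0.0202, -0.9998)
n_5 = (+0.9507, -0.3102)
n_6 = (+0.6876, +0.7261)
n_7 = (+0.2045, +0.9789)
  (0,1): δ = 120.38°  ·
  (0,2): δ = 72.42°  ·
  (0,3): δ = 48.70°  ✓
  (0,4): δ = 21.82°  ✓
  (0,5): δ = 48.96°  ✓
  (0,6): δ = 113.59°  ·
  (0,7): δ = 145.23°  ·
  (1,2): δ = 132.04°  ·
  (1,3): δ = 108.32°  ·
  (1,4): δ = 81.43°  ·
  (1,5): δ = 10.66°  ✓
  (1,6): δ = 53.97°  ✓
  (1,7): δ = 85.61°  ·
  (2,3): δ = 156.28°  ·
  (2,4): δ = 129.39°  ·
  (2,5): δ = 58.62°  ·
  (2,6): δ = 6.01°  ✓
  (2,7): δ = 37.65°  ✓
  (3,4): δ = 153.11°  ·
  (3,5): δ = 82.34°  ·
  (3,6): δ = 17.71°  ✓
  (3,7): δ = 13.93°  ✓
  (4,5): δ = 109.23°  ·
  (4,6): δ = 44.60°  ✓
  (4,7): δ = 12.96°  ✓
  (5,6): δ = 115.37°  ·
  (5,7): δ = 83.73°  ·
  (6,7): δ = 148.36°  ·
antipodal pairs: 11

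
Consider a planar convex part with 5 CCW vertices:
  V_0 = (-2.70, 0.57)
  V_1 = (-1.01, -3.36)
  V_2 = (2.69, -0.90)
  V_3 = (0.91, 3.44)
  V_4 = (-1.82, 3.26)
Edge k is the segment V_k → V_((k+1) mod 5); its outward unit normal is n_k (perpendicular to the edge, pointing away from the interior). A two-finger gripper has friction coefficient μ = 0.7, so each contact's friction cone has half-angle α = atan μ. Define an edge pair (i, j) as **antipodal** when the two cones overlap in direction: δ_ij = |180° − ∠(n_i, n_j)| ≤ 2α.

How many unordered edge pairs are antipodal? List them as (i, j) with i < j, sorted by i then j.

α = atan 0.7 = 34.99°;  2α = 69.98°
n_0 = (-0.9187, -0.3950)
n_1 = (+0.5537, -0.8327)
n_2 = (+0.9252, +0.3795)
n_3 = (-0.0658, +0.9978)
n_4 = (-0.9504, +0.3109)
  (0,1): δ = 79.65°  ·
  (0,2): δ = 0.97°  ✓
  (0,3): δ = 70.50°  ·
  (0,4): δ = 138.62°  ·
  (1,2): δ = 101.32°  ·
  (1,3): δ = 29.85°  ✓
  (1,4): δ = 38.27°  ✓
  (2,3): δ = 108.53°  ·
  (2,4): δ = 40.42°  ✓
  (3,4): δ = 111.89°  ·
antipodal pairs: 4

count = 4; pairs: (0,2), (1,3), (1,4), (2,4)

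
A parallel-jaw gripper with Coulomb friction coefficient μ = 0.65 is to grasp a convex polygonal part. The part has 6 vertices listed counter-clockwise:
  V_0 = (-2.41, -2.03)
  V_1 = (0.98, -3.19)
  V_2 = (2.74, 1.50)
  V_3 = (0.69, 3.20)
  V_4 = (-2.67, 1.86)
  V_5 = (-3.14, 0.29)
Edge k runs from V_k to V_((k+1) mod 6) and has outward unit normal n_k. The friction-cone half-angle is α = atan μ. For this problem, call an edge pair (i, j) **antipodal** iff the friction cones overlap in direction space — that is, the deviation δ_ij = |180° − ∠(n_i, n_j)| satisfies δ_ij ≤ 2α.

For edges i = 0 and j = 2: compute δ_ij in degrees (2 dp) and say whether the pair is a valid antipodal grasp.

δ = 20.78°, valid

α = atan 0.65 = 33.02°;  2α = 66.05°
edge 0: e_0 = (+3.39, -1.16);  n_0 = (-0.3238, -0.9461)
edge 2: e_2 = (-2.05, +1.70);  n_2 = (+0.6383, +0.7698)
∠(n_0, n_2) = 159.22°
δ = |180° − 159.22°| = 20.78°
20.78° ≤ 2α = 66.05°  →  valid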